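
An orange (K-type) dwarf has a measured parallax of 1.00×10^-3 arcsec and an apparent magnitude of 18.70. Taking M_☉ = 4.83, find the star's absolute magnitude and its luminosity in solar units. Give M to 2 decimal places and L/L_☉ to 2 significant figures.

M ≈ 8.70; L/L_☉ ≈ 0.028

d = 1/p = 1/1.00×10^-3″ = 1000 pc
M = m − 5 log₁₀ d + 5 = 18.70 − 5·3.0000 + 5 = 8.700
M − M_☉ = 8.700 − 4.83 = 3.870
L/L_☉ = 10^(−0.4 × 3.870) = 0.02831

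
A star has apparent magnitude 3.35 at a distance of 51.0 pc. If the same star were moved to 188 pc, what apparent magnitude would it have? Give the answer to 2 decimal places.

m ≈ 6.18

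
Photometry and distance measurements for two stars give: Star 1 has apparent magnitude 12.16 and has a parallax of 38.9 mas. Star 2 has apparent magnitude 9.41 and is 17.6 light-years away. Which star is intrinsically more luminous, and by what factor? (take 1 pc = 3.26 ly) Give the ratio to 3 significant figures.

Star 1 is more luminous, by a factor of 1.80.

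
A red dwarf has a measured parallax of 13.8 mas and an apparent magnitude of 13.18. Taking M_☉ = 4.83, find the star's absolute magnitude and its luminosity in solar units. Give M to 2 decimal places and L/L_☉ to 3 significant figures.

M ≈ 8.88; L/L_☉ ≈ 0.0240

d = 1/p = 1000/13.8 mas = 72.46 pc
M = m − 5 log₁₀ d + 5 = 13.18 − 5·1.8601 + 5 = 8.879
M − M_☉ = 8.879 − 4.83 = 4.049
L/L_☉ = 10^(−0.4 × 4.049) = 0.02400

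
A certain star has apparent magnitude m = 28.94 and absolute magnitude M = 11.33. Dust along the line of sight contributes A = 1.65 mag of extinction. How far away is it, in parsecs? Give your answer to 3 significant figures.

d ≈ 15600 pc

m − M = 5 log₁₀(d/10 pc) + A  ⇒  28.94 − (11.33) − 1.65 = 5 log₁₀(d/10)
15.960 = 5 log₁₀(d/10)
log₁₀ d = (m − M − A)/5 + 1 = 4.1920
d = 10^4.1920 = 15560 pc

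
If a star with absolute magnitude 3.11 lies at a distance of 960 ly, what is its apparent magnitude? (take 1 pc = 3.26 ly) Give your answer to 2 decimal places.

m ≈ 10.46

d = 960 ly / 3.26 = 294.5 pc
m = M + 5 log₁₀ d − 5 = 3.11 + 5·2.4691 − 5 = 10.455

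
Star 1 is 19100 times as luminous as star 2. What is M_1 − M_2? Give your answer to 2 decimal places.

M_1 − M_2 ≈ -10.70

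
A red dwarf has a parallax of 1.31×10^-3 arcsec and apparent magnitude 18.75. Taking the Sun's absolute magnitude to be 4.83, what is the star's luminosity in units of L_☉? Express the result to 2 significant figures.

L/L_☉ ≈ 0.016

d = 1/p = 1/1.31×10^-3″ = 763.4 pc
M = m − 5 log₁₀ d + 5 = 18.75 − 5·2.8827 + 5 = 9.336
M − M_☉ = 9.336 − 4.83 = 4.506
L/L_☉ = 10^(−0.4 × 4.506) = 0.01576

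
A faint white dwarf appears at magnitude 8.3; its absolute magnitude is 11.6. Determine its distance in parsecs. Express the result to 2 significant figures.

μ = m − M = -3.300
m − M = 5 log₁₀ d − 5
log₁₀ d = (m − M)/5 + 1 = 0.3400
d = 10^0.3400 = 2.188 pc

d ≈ 2.2 pc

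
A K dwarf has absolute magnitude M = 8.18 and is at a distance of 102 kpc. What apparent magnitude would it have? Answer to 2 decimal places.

m ≈ 28.22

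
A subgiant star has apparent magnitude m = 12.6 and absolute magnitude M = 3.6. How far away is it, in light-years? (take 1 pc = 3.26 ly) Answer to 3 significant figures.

Distance modulus: m − M = 12.6 − (3.6) = 9.000
m − M = 5 log₁₀ d − 5
log₁₀ d = (m − M)/5 + 1 = 2.8000
d = 10^2.8000 = 631.0 pc
= 2057 ly

d ≈ 2060 ly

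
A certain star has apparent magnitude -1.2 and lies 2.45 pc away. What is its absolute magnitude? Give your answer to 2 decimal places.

5 log₁₀(d/10 pc) = 5 log₁₀(2.450) − 5 = -3.054
M = m − 5 log₁₀(d/10) = -1.2 + 3.054 = 1.854

M ≈ 1.85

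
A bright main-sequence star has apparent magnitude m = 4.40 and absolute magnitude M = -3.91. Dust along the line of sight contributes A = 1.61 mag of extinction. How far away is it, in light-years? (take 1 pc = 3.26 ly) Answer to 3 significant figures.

d ≈ 713 ly

m − M = 5 log₁₀(d/10 pc) + A  ⇒  4.40 − (-3.91) − 1.61 = 5 log₁₀(d/10)
6.700 = 5 log₁₀(d/10)
log₁₀ d = (m − M − A)/5 + 1 = 2.3400
d = 10^2.3400 = 218.8 pc
= 713.2 ly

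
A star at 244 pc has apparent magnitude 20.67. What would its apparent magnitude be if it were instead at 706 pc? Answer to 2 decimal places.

Flux ∝ 1/d², so Δm = 5 log₁₀(d₂/d₁) = 5 log₁₀(706/244) = 2.307
m₂ = m₁ + Δm = 20.67 + (2.307) = 22.977

m ≈ 22.98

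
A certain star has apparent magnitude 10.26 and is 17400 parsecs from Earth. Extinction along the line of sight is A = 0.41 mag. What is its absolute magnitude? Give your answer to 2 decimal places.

5 log₁₀(d/10 pc) = 5 log₁₀(17400) − 5 = 16.203
M = m − 5 log₁₀(d/10) − A = 10.26 − 16.203 − 0.41 = -6.353

M ≈ -6.35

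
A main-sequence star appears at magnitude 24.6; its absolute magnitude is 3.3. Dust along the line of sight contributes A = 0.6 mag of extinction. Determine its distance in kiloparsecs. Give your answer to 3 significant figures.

m − M = 5 log₁₀(d/10 pc) + A  ⇒  24.6 − (3.3) − 0.6 = 5 log₁₀(d/10)
20.700 = 5 log₁₀(d/10)
log₁₀ d = (m − M − A)/5 + 1 = 5.1400
d = 10^5.1400 = 138000 pc
= 138.0 kpc

d ≈ 138 kpc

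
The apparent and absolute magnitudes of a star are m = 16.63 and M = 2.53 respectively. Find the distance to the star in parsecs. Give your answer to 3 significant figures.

d ≈ 6610 pc

Distance modulus: m − M = 16.63 − (2.53) = 14.100
m − M = 5 log₁₀ d − 5
log₁₀ d = (m − M)/5 + 1 = 3.8200
d = 10^3.8200 = 6607 pc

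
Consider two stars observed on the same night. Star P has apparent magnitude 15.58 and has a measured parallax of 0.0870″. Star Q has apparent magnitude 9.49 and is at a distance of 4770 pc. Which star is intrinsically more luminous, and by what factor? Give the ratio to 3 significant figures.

Star Q is more luminous, by a factor of 4.70×10^7.

Star P: d = 1/p = 1/0.0870″ = 11.49 pc
Star P: M = m − 5 log₁₀ d + 5 = 15.58 − 5·1.0605 + 5 = 15.278
Star Q: M = m − 5 log₁₀ d + 5 = 9.49 − 5·3.6785 + 5 = -3.903
ΔM = M_P − M_Q = 15.278 − (-3.903) = 19.180; smaller M is more luminous → Star Q.
L ratio = 10^(0.4 |ΔM|) = 10^7.672 = 4.700×10^7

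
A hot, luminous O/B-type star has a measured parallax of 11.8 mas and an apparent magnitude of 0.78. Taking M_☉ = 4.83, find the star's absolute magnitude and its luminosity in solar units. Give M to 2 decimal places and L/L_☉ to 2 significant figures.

d = 1/p = 1000/11.8 mas = 84.75 pc
M = m − 5 log₁₀ d + 5 = 0.78 − 5·1.9281 + 5 = -3.861
M − M_☉ = -3.861 − 4.83 = -8.691
L/L_☉ = 10^(−0.4 × -8.691) = 2994

M ≈ -3.86; L/L_☉ ≈ 3000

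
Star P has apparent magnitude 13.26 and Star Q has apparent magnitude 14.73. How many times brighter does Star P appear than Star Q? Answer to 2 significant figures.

3.9

Magnitude difference = -1.47
Flux ratio = 10^(−0.4 Δm) = 10^(−0.4 × -1.47) = 10^0.588 = 3.873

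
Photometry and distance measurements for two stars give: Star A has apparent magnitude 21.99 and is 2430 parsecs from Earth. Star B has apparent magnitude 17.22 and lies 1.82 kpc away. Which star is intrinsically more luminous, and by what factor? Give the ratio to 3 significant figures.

Star A: M = m − 5 log₁₀ d + 5 = 21.99 − 5·3.3856 + 5 = 10.062
Star B: d = 1.82 kpc = 1820 pc
Star B: M = m − 5 log₁₀ d + 5 = 17.22 − 5·3.2601 + 5 = 5.920
ΔM = M_A − M_B = 10.062 − (5.920) = 4.142; smaller M is more luminous → Star B.
L ratio = 10^(0.4 |ΔM|) = 10^1.657 = 45.39

Star B is more luminous, by a factor of 45.4.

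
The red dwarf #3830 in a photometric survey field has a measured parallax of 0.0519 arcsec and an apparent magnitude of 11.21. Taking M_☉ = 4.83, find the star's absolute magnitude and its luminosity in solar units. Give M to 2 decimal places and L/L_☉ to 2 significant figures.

d = 1/p = 1/0.0519″ = 19.27 pc
M = m − 5 log₁₀ d + 5 = 11.21 − 5·1.2848 + 5 = 9.786
M − M_☉ = 9.786 − 4.83 = 4.956
L/L_☉ = 10^(−0.4 × 4.956) = 0.01042

M ≈ 9.79; L/L_☉ ≈ 0.010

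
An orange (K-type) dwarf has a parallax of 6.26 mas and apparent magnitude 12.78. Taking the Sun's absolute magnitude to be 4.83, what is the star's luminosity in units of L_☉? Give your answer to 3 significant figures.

d = 1/p = 1000/6.26 mas = 159.7 pc
M = m − 5 log₁₀ d + 5 = 12.78 − 5·2.2034 + 5 = 6.763
M − M_☉ = 6.763 − 4.83 = 1.933
L/L_☉ = 10^(−0.4 × 1.933) = 0.1686

L/L_☉ ≈ 0.169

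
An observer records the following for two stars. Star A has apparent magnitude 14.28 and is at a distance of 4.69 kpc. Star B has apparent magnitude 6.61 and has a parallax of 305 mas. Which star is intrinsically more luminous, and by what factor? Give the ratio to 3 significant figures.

Star A is more luminous, by a factor of 1750.

Star A: d = 4.69 kpc = 4690 pc
Star A: M = m − 5 log₁₀ d + 5 = 14.28 − 5·3.6712 + 5 = 0.924
Star B: p = 305 mas = 0.305″ → d = 1/p = 3.279 pc
Star B: M = m − 5 log₁₀ d + 5 = 6.61 − 5·0.5157 + 5 = 9.031
ΔM = M_A − M_B = 0.924 − (9.031) = -8.107; smaller M is more luminous → Star A.
L ratio = 10^(0.4 |ΔM|) = 10^3.243 = 1750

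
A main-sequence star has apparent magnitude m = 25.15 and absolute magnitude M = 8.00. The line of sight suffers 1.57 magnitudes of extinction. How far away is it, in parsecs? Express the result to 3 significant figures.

m − M = 5 log₁₀(d/10 pc) + A  ⇒  25.15 − (8.00) − 1.57 = 5 log₁₀(d/10)
15.580 = 5 log₁₀(d/10)
log₁₀ d = (m − M − A)/5 + 1 = 4.1160
d = 10^4.1160 = 13060 pc

d ≈ 13100 pc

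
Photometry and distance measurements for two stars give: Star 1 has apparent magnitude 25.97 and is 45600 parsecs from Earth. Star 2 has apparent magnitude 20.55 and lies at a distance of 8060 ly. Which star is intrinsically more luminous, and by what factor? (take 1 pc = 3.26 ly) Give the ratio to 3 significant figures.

Star 1 is more luminous, by a factor of 2.31.

Star 1: M = m − 5 log₁₀ d + 5 = 25.97 − 5·4.6590 + 5 = 7.675
Star 2: d = 8060 ly / 3.26 = 2472 pc
Star 2: M = m − 5 log₁₀ d + 5 = 20.55 − 5·3.3931 + 5 = 8.584
ΔM = M_1 − M_2 = 7.675 − (8.584) = -0.909; smaller M is more luminous → Star 1.
L ratio = 10^(0.4 |ΔM|) = 10^0.364 = 2.310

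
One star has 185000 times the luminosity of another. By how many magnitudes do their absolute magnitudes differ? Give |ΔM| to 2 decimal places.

|ΔM| ≈ 13.17

Pogson: ΔM = −2.5 log₁₀(ratio) = −2.5 log₁₀(185000) = −2.5 × 5.2672 = -13.168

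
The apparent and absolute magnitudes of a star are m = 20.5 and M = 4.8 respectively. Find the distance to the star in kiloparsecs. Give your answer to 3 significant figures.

d ≈ 13.8 kpc

μ = m − M = 15.700
m − M = 5 log₁₀ d − 5
log₁₀ d = (m − M)/5 + 1 = 4.1400
d = 10^4.1400 = 13800 pc
= 13.80 kpc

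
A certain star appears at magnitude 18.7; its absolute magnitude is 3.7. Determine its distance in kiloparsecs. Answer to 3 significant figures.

Distance modulus: m − M = 18.7 − (3.7) = 15.000
m − M = 5 log₁₀ d − 5
log₁₀ d = (m − M)/5 + 1 = 4.0000
d = 10^4.0000 = 10000 pc
= 10.00 kpc

d ≈ 10.0 kpc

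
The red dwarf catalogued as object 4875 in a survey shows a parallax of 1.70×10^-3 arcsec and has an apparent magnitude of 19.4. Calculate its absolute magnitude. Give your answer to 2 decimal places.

M ≈ 10.55

d = 1/p = 1/1.70×10^-3″ = 588.2 pc
5 log₁₀(d/10 pc) = 5 log₁₀(588.2) − 5 = 8.848
M = m − 5 log₁₀(d/10) = 19.4 − 8.848 = 10.552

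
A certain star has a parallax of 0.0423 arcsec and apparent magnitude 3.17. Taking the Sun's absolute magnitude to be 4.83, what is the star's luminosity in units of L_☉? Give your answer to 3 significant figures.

d = 1/p = 1/0.0423″ = 23.64 pc
M = m − 5 log₁₀ d + 5 = 3.17 − 5·1.3737 + 5 = 1.302
M − M_☉ = 1.302 − 4.83 = -3.528
L/L_☉ = 10^(−0.4 × -3.528) = 25.78

L/L_☉ ≈ 25.8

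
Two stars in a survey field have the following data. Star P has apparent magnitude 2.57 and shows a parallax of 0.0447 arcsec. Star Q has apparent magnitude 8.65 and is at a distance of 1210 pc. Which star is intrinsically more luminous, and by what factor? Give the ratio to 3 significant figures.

Star P: d = 1/p = 1/0.0447″ = 22.37 pc
Star P: M = m − 5 log₁₀ d + 5 = 2.57 − 5·1.3497 + 5 = 0.822
Star Q: M = m − 5 log₁₀ d + 5 = 8.65 − 5·3.0828 + 5 = -1.764
ΔM = M_P − M_Q = 0.822 − (-1.764) = 2.585; smaller M is more luminous → Star Q.
L ratio = 10^(0.4 |ΔM|) = 10^1.034 = 10.82

Star Q is more luminous, by a factor of 10.8.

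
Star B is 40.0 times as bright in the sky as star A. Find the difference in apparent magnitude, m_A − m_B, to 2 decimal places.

m_A − m_B ≈ 4.01

Pogson: Δm = −2.5 log₁₀(ratio) = −2.5 log₁₀(40.0) = −2.5 × 1.6021 = -4.005
Star B is brighter so has the smaller magnitude: m_A − m_B is positive.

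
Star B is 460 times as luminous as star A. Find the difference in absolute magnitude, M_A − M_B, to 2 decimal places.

Pogson: ΔM = −2.5 log₁₀(ratio) = −2.5 log₁₀(460) = −2.5 × 2.6628 = -6.657
Star B is brighter so has the smaller magnitude: M_A − M_B is positive.

M_A − M_B ≈ 6.66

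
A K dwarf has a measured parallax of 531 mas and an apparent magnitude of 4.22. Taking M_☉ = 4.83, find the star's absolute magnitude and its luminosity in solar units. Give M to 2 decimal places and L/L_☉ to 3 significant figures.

d = 1/p = 1000/531 mas = 1.883 pc
M = m − 5 log₁₀ d + 5 = 4.22 − 5·0.2749 + 5 = 7.845
M − M_☉ = 7.845 − 4.83 = 3.015
L/L_☉ = 10^(−0.4 × 3.015) = 0.06220

M ≈ 7.85; L/L_☉ ≈ 0.0622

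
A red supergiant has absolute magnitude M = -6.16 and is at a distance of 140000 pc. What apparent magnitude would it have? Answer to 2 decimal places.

m = M + 5 log₁₀ d − 5 = -6.16 + 5·5.1461 − 5 = 14.571

m ≈ 14.57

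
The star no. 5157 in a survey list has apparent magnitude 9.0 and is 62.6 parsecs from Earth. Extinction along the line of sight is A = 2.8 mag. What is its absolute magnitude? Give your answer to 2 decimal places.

M ≈ 2.22

5 log₁₀(d/10 pc) = 5 log₁₀(62.60) − 5 = 3.983
M = m − 5 log₁₀(d/10) − A = 9.0 − 3.983 − 2.8 = 2.217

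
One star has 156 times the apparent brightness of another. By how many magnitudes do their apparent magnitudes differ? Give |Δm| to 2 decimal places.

Pogson: Δm = −2.5 log₁₀(ratio) = −2.5 log₁₀(156) = −2.5 × 2.1931 = -5.483

|Δm| ≈ 5.48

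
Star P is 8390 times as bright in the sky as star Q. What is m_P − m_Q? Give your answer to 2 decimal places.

m_P − m_Q ≈ -9.81

Pogson: Δm = −2.5 log₁₀(ratio) = −2.5 log₁₀(8390) = −2.5 × 3.9238 = -9.809
Star P is brighter, so it has the smaller magnitude: the difference is negative.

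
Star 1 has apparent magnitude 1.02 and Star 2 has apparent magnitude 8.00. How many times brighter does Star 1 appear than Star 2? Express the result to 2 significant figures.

Δm = 1.02 − (8.00) = -6.98
Flux ratio = 10^(−0.4 Δm) = 10^(−0.4 × -6.98) = 10^2.792 = 619.4

620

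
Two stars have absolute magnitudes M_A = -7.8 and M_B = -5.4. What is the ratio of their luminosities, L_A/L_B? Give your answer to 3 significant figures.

L_A/L_B ≈ 9.12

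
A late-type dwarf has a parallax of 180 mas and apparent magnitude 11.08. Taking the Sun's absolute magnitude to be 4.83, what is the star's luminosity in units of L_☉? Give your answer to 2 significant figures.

L/L_☉ ≈ 9.8×10^-4

d = 1/p = 1000/180 mas = 5.556 pc
M = m − 5 log₁₀ d + 5 = 11.08 − 5·0.7447 + 5 = 12.356
M − M_☉ = 12.356 − 4.83 = 7.526
L/L_☉ = 10^(−0.4 × 7.526) = 9.760×10^-4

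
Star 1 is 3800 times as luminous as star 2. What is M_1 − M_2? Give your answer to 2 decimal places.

Pogson: ΔM = −2.5 log₁₀(ratio) = −2.5 log₁₀(3800) = −2.5 × 3.5798 = -8.949
Star 1 is brighter, so it has the smaller magnitude: the difference is negative.

M_1 − M_2 ≈ -8.95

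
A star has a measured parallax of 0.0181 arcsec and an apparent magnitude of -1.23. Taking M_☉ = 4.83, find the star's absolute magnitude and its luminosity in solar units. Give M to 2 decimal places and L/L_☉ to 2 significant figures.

d = 1/p = 1/0.0181″ = 55.25 pc
M = m − 5 log₁₀ d + 5 = -1.23 − 5·1.7423 + 5 = -4.942
M − M_☉ = -4.942 − 4.83 = -9.772
L/L_☉ = 10^(−0.4 × -9.772) = 8103

M ≈ -4.94; L/L_☉ ≈ 8100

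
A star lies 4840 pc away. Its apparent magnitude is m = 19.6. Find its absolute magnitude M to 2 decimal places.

5 log₁₀(d/10 pc) = 5 log₁₀(4840) − 5 = 13.424
M = m − 5 log₁₀(d/10) = 19.6 − 13.424 = 6.176

M ≈ 6.18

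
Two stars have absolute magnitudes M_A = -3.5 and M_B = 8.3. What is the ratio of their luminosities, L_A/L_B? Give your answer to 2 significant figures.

L_A/L_B ≈ 52000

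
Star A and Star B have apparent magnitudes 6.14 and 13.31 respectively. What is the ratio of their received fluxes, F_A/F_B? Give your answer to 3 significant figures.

F_A/F_B ≈ 738

Δm = 6.14 − (13.31) = -7.17
Flux ratio = 10^(−0.4 Δm) = 10^(−0.4 × -7.17) = 10^2.868 = 737.9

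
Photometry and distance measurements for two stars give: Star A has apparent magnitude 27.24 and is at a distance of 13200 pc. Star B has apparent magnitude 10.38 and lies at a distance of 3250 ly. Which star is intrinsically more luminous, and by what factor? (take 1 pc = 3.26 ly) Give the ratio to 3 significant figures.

Star B is more luminous, by a factor of 31600.

Star A: M = m − 5 log₁₀ d + 5 = 27.24 − 5·4.1206 + 5 = 11.637
Star B: d = 3250 ly / 3.26 = 996.9 pc
Star B: M = m − 5 log₁₀ d + 5 = 10.38 − 5·2.9987 + 5 = 0.387
ΔM = M_A − M_B = 11.637 − (0.387) = 11.250; smaller M is more luminous → Star B.
L ratio = 10^(0.4 |ΔM|) = 10^4.500 = 31640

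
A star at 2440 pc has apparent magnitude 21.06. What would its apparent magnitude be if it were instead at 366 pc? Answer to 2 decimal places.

Flux ∝ 1/d², so Δm = 5 log₁₀(d₂/d₁) = 5 log₁₀(366/2440) = -4.120
m₂ = m₁ + Δm = 21.06 + (-4.120) = 16.940

m ≈ 16.94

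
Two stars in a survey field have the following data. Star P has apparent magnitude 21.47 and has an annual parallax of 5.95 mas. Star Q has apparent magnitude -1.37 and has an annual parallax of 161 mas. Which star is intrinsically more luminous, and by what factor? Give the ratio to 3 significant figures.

Star Q is more luminous, by a factor of 1.87×10^6.

Star P: p = 5.95 mas = 5.95×10^-3″ → d = 1/p = 168.1 pc
Star P: M = m − 5 log₁₀ d + 5 = 21.47 − 5·2.2255 + 5 = 15.343
Star Q: p = 161 mas = 0.161″ → d = 1/p = 6.211 pc
Star Q: M = m − 5 log₁₀ d + 5 = -1.37 − 5·0.7932 + 5 = -0.336
ΔM = M_P − M_Q = 15.343 − (-0.336) = 15.678; smaller M is more luminous → Star Q.
L ratio = 10^(0.4 |ΔM|) = 10^6.271 = 1.868×10^6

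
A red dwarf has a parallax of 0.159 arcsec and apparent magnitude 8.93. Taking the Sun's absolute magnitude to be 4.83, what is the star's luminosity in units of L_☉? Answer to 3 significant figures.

L/L_☉ ≈ 9.06×10^-3

d = 1/p = 1/0.159″ = 6.289 pc
M = m − 5 log₁₀ d + 5 = 8.93 − 5·0.7986 + 5 = 9.937
M − M_☉ = 9.937 − 4.83 = 5.107
L/L_☉ = 10^(−0.4 × 5.107) = 9.062×10^-3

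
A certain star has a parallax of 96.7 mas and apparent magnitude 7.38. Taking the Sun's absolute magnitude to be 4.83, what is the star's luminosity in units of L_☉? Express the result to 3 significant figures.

L/L_☉ ≈ 0.102

d = 1/p = 1000/96.7 mas = 10.34 pc
M = m − 5 log₁₀ d + 5 = 7.38 − 5·1.0146 + 5 = 7.307
M − M_☉ = 7.307 − 4.83 = 2.477
L/L_☉ = 10^(−0.4 × 2.477) = 0.1021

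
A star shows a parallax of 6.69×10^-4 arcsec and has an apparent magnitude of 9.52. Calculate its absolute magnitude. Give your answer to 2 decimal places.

d = 1/p = 1/6.69×10^-4″ = 1495 pc
5 log₁₀(d/10 pc) = 5 log₁₀(1495) − 5 = 10.873
M = m − 5 log₁₀(d/10) = 9.52 − 10.873 = -1.353

M ≈ -1.35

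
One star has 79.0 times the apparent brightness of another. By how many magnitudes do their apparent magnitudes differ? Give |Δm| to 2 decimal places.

|Δm| ≈ 4.74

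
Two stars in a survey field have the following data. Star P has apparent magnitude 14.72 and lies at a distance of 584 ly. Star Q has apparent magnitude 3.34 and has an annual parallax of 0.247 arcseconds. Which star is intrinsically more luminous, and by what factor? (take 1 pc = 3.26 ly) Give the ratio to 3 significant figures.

Star P: d = 584 ly / 3.26 = 179.1 pc
Star P: M = m − 5 log₁₀ d + 5 = 14.72 − 5·2.2532 + 5 = 8.454
Star Q: d = 1/p = 1/0.247″ = 4.049 pc
Star Q: M = m − 5 log₁₀ d + 5 = 3.34 − 5·0.6073 + 5 = 5.303
ΔM = M_P − M_Q = 8.454 − (5.303) = 3.151; smaller M is more luminous → Star Q.
L ratio = 10^(0.4 |ΔM|) = 10^1.260 = 18.21

Star Q is more luminous, by a factor of 18.2.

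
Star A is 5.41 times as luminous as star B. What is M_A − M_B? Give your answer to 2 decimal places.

M_A − M_B ≈ -1.83

Pogson: ΔM = −2.5 log₁₀(ratio) = −2.5 log₁₀(5.41) = −2.5 × 0.7332 = -1.833
Star A is brighter, so it has the smaller magnitude: the difference is negative.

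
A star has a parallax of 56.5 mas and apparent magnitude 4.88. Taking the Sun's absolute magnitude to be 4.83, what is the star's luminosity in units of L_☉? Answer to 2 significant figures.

d = 1/p = 1000/56.5 mas = 17.70 pc
M = m − 5 log₁₀ d + 5 = 4.88 − 5·1.2480 + 5 = 3.640
M − M_☉ = 3.640 − 4.83 = -1.190
L/L_☉ = 10^(−0.4 × -1.190) = 2.992

L/L_☉ ≈ 3.0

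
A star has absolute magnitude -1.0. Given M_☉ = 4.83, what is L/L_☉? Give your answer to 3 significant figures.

M − M_☉ = -1.0 − 4.83 = -5.830
L/L_☉ = 10^(−0.4 (M − M_☉)) = 10^2.332 = 214.8

L/L_☉ ≈ 215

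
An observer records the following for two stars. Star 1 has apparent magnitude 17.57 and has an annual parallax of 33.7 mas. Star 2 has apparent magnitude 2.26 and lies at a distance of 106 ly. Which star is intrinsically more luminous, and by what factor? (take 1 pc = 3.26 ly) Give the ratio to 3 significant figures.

Star 1: p = 33.7 mas = 0.0337″ → d = 1/p = 29.67 pc
Star 1: M = m − 5 log₁₀ d + 5 = 17.57 − 5·1.4724 + 5 = 15.208
Star 2: d = 106 ly / 3.26 = 32.52 pc
Star 2: M = m − 5 log₁₀ d + 5 = 2.26 − 5·1.5121 + 5 = -0.300
ΔM = M_1 − M_2 = 15.208 − (-0.300) = 15.509; smaller M is more luminous → Star 2.
L ratio = 10^(0.4 |ΔM|) = 10^6.203 = 1.597×10^6

Star 2 is more luminous, by a factor of 1.60×10^6.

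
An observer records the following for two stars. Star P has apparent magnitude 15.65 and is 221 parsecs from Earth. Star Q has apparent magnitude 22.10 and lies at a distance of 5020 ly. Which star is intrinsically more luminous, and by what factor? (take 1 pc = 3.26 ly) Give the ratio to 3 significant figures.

Star P is more luminous, by a factor of 7.83.

Star P: M = m − 5 log₁₀ d + 5 = 15.65 − 5·2.3444 + 5 = 8.928
Star Q: d = 5020 ly / 3.26 = 1540 pc
Star Q: M = m − 5 log₁₀ d + 5 = 22.10 − 5·3.1875 + 5 = 11.163
ΔM = M_P − M_Q = 8.928 − (11.163) = -2.235; smaller M is more luminous → Star P.
L ratio = 10^(0.4 |ΔM|) = 10^0.894 = 7.831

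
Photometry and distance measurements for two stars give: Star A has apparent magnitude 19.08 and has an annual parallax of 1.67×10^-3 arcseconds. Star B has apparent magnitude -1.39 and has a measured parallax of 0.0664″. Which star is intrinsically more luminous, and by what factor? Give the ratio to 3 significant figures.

Star A: d = 1/p = 1/1.67×10^-3″ = 598.8 pc
Star A: M = m − 5 log₁₀ d + 5 = 19.08 − 5·2.7773 + 5 = 10.194
Star B: d = 1/p = 1/0.0664″ = 15.06 pc
Star B: M = m − 5 log₁₀ d + 5 = -1.39 − 5·1.1778 + 5 = -2.279
ΔM = M_A − M_B = 10.194 − (-2.279) = 12.473; smaller M is more luminous → Star B.
L ratio = 10^(0.4 |ΔM|) = 10^4.989 = 97520

Star B is more luminous, by a factor of 97500.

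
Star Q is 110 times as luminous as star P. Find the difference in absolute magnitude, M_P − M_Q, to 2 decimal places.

Pogson: ΔM = −2.5 log₁₀(ratio) = −2.5 log₁₀(110) = −2.5 × 2.0414 = -5.103
Star Q is brighter so has the smaller magnitude: M_P − M_Q is positive.

M_P − M_Q ≈ 5.10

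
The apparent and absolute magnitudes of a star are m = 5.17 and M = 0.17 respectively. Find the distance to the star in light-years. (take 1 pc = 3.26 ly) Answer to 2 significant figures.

d ≈ 330 ly

Distance modulus: m − M = 5.17 − (0.17) = 5.000
m − M = 5 log₁₀ d − 5
log₁₀ d = (m − M)/5 + 1 = 2.0000
d = 10^2.0000 = 100.0 pc
= 326.0 ly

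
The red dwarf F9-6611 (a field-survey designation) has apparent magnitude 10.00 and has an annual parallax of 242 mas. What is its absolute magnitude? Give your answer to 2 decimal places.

M ≈ 11.92

p = 242 mas = 0.242″ → d = 1/p = 4.132 pc
5 log₁₀(d/10 pc) = 5 log₁₀(4.132) − 5 = -1.919
M = m − 5 log₁₀(d/10) = 10.00 + 1.919 = 11.919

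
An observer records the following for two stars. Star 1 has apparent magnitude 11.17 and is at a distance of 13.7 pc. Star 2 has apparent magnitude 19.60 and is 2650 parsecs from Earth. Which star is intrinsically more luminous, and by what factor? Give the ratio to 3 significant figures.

Star 1: M = m − 5 log₁₀ d + 5 = 11.17 − 5·1.1367 + 5 = 10.486
Star 2: M = m − 5 log₁₀ d + 5 = 19.60 − 5·3.4232 + 5 = 7.484
ΔM = M_1 − M_2 = 10.486 − (7.484) = 3.003; smaller M is more luminous → Star 2.
L ratio = 10^(0.4 |ΔM|) = 10^1.201 = 15.89

Star 2 is more luminous, by a factor of 15.9.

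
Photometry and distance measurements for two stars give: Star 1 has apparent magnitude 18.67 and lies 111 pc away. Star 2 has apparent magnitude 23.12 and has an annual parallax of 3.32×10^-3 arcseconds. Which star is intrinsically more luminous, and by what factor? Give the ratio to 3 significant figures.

Star 1 is more luminous, by a factor of 8.18.

Star 1: M = m − 5 log₁₀ d + 5 = 18.67 − 5·2.0453 + 5 = 13.443
Star 2: d = 1/p = 1/3.32×10^-3″ = 301.2 pc
Star 2: M = m − 5 log₁₀ d + 5 = 23.12 − 5·2.4789 + 5 = 15.726
ΔM = M_1 − M_2 = 13.443 − (15.726) = -2.282; smaller M is more luminous → Star 1.
L ratio = 10^(0.4 |ΔM|) = 10^0.913 = 8.183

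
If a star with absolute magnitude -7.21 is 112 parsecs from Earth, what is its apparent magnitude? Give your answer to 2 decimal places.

m ≈ -1.96

m = M + 5 log₁₀ d − 5 = -7.21 + 5·2.0492 − 5 = -1.964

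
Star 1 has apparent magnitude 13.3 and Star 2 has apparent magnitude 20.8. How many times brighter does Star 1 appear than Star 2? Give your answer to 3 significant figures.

Δm = 13.3 − (20.8) = -7.5
Flux ratio = 10^(−0.4 Δm) = 10^(−0.4 × -7.5) = 10^3.000 = 1000

1000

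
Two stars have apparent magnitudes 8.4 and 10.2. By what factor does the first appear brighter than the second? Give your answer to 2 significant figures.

5.2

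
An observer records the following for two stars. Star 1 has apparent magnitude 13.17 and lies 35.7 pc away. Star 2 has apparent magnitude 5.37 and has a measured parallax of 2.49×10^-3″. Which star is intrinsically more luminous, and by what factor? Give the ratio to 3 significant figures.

Star 2 is more luminous, by a factor of 167000.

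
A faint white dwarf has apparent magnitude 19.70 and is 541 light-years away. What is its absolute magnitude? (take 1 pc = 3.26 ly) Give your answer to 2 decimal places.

M ≈ 13.60

d = 541 ly / 3.26 = 166.0 pc
5 log₁₀(d/10 pc) = 5 log₁₀(166.0) − 5 = 6.100
M = m − 5 log₁₀(d/10) = 19.70 − 6.100 = 13.600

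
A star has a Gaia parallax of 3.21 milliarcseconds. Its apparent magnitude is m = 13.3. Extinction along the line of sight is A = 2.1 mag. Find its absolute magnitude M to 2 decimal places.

p = 3.21 mas = 3.21×10^-3″ → d = 1/p = 311.5 pc
5 log₁₀(d/10 pc) = 5 log₁₀(311.5) − 5 = 7.467
M = m − 5 log₁₀(d/10) − A = 13.3 − 7.467 − 2.1 = 3.733

M ≈ 3.73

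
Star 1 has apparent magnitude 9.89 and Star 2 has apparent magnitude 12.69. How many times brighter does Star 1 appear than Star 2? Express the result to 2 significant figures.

Magnitude difference = -2.80
Flux ratio = 10^(−0.4 Δm) = 10^(−0.4 × -2.80) = 10^1.120 = 13.18

13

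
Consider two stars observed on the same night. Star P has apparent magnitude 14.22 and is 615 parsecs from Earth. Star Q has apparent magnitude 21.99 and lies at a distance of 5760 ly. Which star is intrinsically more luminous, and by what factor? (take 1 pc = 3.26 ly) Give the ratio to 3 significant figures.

Star P: M = m − 5 log₁₀ d + 5 = 14.22 − 5·2.7889 + 5 = 5.276
Star Q: d = 5760 ly / 3.26 = 1767 pc
Star Q: M = m − 5 log₁₀ d + 5 = 21.99 − 5·3.2472 + 5 = 10.754
ΔM = M_P − M_Q = 5.276 − (10.754) = -5.478; smaller M is more luminous → Star P.
L ratio = 10^(0.4 |ΔM|) = 10^2.191 = 155.4

Star P is more luminous, by a factor of 155.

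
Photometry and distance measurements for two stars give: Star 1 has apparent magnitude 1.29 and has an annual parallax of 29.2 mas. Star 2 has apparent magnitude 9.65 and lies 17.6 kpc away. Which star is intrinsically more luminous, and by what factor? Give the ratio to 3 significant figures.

Star 2 is more luminous, by a factor of 120.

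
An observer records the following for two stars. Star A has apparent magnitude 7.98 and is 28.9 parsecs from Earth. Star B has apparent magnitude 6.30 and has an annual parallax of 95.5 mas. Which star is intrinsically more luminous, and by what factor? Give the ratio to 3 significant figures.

Star A is more luminous, by a factor of 1.62.

Star A: M = m − 5 log₁₀ d + 5 = 7.98 − 5·1.4609 + 5 = 5.676
Star B: p = 95.5 mas = 0.0955″ → d = 1/p = 10.47 pc
Star B: M = m − 5 log₁₀ d + 5 = 6.30 − 5·1.0200 + 5 = 6.200
ΔM = M_A − M_B = 5.676 − (6.200) = -0.525; smaller M is more luminous → Star A.
L ratio = 10^(0.4 |ΔM|) = 10^0.210 = 1.621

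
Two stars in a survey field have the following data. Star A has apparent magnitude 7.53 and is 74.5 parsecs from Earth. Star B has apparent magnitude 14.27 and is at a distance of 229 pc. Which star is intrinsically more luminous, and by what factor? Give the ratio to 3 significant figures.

Star A is more luminous, by a factor of 52.6.

Star A: M = m − 5 log₁₀ d + 5 = 7.53 − 5·1.8722 + 5 = 3.169
Star B: M = m − 5 log₁₀ d + 5 = 14.27 − 5·2.3598 + 5 = 7.471
ΔM = M_A − M_B = 3.169 − (7.471) = -4.302; smaller M is more luminous → Star A.
L ratio = 10^(0.4 |ΔM|) = 10^1.721 = 52.56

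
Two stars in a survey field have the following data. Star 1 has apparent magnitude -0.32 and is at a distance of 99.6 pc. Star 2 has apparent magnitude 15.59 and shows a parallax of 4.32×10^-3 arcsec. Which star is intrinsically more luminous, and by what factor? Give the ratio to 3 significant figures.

Star 1: M = m − 5 log₁₀ d + 5 = -0.32 − 5·1.9983 + 5 = -5.311
Star 2: d = 1/p = 1/4.32×10^-3″ = 231.5 pc
Star 2: M = m − 5 log₁₀ d + 5 = 15.59 − 5·2.3645 + 5 = 8.767
ΔM = M_1 − M_2 = -5.311 − (8.767) = -14.079; smaller M is more luminous → Star 1.
L ratio = 10^(0.4 |ΔM|) = 10^5.631 = 428000

Star 1 is more luminous, by a factor of 428000.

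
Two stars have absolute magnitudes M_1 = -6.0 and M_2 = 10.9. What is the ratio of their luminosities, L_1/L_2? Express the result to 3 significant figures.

L_1/L_2 ≈ 5.75×10^6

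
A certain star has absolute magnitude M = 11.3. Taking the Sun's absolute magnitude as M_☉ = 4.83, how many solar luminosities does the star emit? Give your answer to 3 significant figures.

M − M_☉ = 11.3 − 4.83 = 6.470
L/L_☉ = 10^(−0.4 (M − M_☉)) = 10^-2.588 = 2.582×10^-3

L/L_☉ ≈ 2.58×10^-3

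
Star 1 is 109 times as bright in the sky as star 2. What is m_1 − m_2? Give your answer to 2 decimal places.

m_1 − m_2 ≈ -5.09

Pogson: Δm = −2.5 log₁₀(ratio) = −2.5 log₁₀(109) = −2.5 × 2.0374 = -5.094
Star 1 is brighter, so it has the smaller magnitude: the difference is negative.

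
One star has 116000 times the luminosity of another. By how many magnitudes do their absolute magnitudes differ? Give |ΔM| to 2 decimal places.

|ΔM| ≈ 12.66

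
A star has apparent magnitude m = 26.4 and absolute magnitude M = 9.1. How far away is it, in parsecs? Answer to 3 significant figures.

d ≈ 28800 pc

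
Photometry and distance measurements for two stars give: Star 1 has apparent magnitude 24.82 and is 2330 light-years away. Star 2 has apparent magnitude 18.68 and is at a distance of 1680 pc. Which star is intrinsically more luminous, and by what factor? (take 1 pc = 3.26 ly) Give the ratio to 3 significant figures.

Star 1: d = 2330 ly / 3.26 = 714.7 pc
Star 1: M = m − 5 log₁₀ d + 5 = 24.82 − 5·2.8541 + 5 = 15.549
Star 2: M = m − 5 log₁₀ d + 5 = 18.68 − 5·3.2253 + 5 = 7.553
ΔM = M_1 − M_2 = 15.549 − (7.553) = 7.996; smaller M is more luminous → Star 2.
L ratio = 10^(0.4 |ΔM|) = 10^3.198 = 1579

Star 2 is more luminous, by a factor of 1580.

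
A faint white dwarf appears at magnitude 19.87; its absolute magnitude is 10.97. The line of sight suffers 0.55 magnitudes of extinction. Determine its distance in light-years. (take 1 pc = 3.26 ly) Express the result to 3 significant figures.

d ≈ 1520 ly

m − M = 5 log₁₀(d/10 pc) + A  ⇒  19.87 − (10.97) − 0.55 = 5 log₁₀(d/10)
8.350 = 5 log₁₀(d/10)
log₁₀ d = (m − M − A)/5 + 1 = 2.6700
d = 10^2.6700 = 467.7 pc
= 1525 ly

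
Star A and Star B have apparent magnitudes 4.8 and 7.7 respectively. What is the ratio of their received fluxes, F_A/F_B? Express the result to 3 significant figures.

F_A/F_B ≈ 14.5

Δm = 4.8 − (7.7) = -2.9
Flux ratio = 10^(−0.4 Δm) = 10^(−0.4 × -2.9) = 10^1.160 = 14.45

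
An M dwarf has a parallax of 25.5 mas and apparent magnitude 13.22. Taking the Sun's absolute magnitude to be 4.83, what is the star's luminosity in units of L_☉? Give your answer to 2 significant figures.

L/L_☉ ≈ 6.8×10^-3

d = 1/p = 1000/25.5 mas = 39.22 pc
M = m − 5 log₁₀ d + 5 = 13.22 − 5·1.5935 + 5 = 10.253
M − M_☉ = 10.253 − 4.83 = 5.423
L/L_☉ = 10^(−0.4 × 5.423) = 6.775×10^-3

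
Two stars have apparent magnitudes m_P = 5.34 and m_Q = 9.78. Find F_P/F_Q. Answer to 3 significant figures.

Δm = 5.34 − (9.78) = -4.44
Flux ratio = 10^(−0.4 Δm) = 10^(−0.4 × -4.44) = 10^1.776 = 59.70

F_P/F_Q ≈ 59.7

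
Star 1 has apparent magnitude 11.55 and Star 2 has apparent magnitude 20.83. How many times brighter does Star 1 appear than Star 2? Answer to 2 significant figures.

5200

Δm = 11.55 − (20.83) = -9.28
Flux ratio = 10^(−0.4 Δm) = 10^(−0.4 × -9.28) = 10^3.712 = 5152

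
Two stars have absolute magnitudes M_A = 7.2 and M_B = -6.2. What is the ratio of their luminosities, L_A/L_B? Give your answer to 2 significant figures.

L_A/L_B ≈ 4.4×10^-6

ΔM = M_A − M_B = 13.4
L_A/L_B = 10^(−0.4 ΔM) = 10^-5.360 = 4.365×10^-6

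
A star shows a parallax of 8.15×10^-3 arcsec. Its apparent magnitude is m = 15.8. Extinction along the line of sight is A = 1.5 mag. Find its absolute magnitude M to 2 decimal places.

M ≈ 8.86

d = 1/p = 1/8.15×10^-3″ = 122.7 pc
5 log₁₀(d/10 pc) = 5 log₁₀(122.7) − 5 = 5.444
M = m − 5 log₁₀(d/10) − A = 15.8 − 5.444 − 1.5 = 8.856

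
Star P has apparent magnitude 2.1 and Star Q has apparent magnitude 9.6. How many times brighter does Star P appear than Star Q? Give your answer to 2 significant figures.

1000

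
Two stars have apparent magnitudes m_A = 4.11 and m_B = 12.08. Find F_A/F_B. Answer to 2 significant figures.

F_A/F_B ≈ 1500

Magnitude difference = -7.97
Flux ratio = 10^(−0.4 Δm) = 10^(−0.4 × -7.97) = 10^3.188 = 1542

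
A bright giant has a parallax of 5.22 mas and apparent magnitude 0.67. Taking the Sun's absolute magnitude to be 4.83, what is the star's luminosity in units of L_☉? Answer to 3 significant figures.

d = 1/p = 1000/5.22 mas = 191.6 pc
M = m − 5 log₁₀ d + 5 = 0.67 − 5·2.2823 + 5 = -5.742
M − M_☉ = -5.742 − 4.83 = -10.572
L/L_☉ = 10^(−0.4 × -10.572) = 16930

L/L_☉ ≈ 16900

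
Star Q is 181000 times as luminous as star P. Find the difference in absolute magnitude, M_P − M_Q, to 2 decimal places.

M_P − M_Q ≈ 13.14

Pogson: ΔM = −2.5 log₁₀(ratio) = −2.5 log₁₀(181000) = −2.5 × 5.2577 = -13.144
Star Q is brighter so has the smaller magnitude: M_P − M_Q is positive.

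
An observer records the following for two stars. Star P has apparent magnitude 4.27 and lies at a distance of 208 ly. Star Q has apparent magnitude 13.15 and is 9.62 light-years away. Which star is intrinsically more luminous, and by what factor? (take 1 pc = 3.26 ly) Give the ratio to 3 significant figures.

Star P: d = 208 ly / 3.26 = 63.80 pc
Star P: M = m − 5 log₁₀ d + 5 = 4.27 − 5·1.8048 + 5 = 0.246
Star Q: d = 9.62 ly / 3.26 = 2.951 pc
Star Q: M = m − 5 log₁₀ d + 5 = 13.15 − 5·0.4700 + 5 = 15.800
ΔM = M_P − M_Q = 0.246 − (15.800) = -15.554; smaller M is more luminous → Star P.
L ratio = 10^(0.4 |ΔM|) = 10^6.222 = 1.666×10^6

Star P is more luminous, by a factor of 1.67×10^6.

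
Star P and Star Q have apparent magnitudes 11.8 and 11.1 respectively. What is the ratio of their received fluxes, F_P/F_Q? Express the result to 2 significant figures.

F_P/F_Q ≈ 0.52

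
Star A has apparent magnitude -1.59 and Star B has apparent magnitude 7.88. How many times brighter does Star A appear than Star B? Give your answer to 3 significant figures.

Magnitude difference = -9.47
Flux ratio = 10^(−0.4 Δm) = 10^(−0.4 × -9.47) = 10^3.788 = 6138

6140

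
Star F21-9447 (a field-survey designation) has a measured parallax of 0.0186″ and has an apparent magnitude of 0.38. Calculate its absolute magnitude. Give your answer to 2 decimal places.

M ≈ -3.27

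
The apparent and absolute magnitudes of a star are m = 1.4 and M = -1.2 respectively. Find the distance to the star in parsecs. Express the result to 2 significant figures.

μ = m − M = 2.600
m − M = 5 log₁₀ d − 5
log₁₀ d = (m − M)/5 + 1 = 1.5200
d = 10^1.5200 = 33.11 pc

d ≈ 33 pc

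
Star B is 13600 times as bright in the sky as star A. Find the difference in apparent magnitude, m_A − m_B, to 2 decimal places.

Pogson: Δm = −2.5 log₁₀(ratio) = −2.5 log₁₀(13600) = −2.5 × 4.1335 = -10.334
Star B is brighter so has the smaller magnitude: m_A − m_B is positive.

m_A − m_B ≈ 10.33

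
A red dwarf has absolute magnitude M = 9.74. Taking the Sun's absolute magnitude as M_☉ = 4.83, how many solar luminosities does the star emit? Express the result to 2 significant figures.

M − M_☉ = 9.74 − 4.83 = 4.910
L/L_☉ = 10^(−0.4 (M − M_☉)) = 10^-1.964 = 0.01086

L/L_☉ ≈ 0.011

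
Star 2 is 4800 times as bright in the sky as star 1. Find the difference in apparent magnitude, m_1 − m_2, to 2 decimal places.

m_1 − m_2 ≈ 9.20

Pogson: Δm = −2.5 log₁₀(ratio) = −2.5 log₁₀(4800) = −2.5 × 3.6812 = -9.203
Star 2 is brighter so has the smaller magnitude: m_1 − m_2 is positive.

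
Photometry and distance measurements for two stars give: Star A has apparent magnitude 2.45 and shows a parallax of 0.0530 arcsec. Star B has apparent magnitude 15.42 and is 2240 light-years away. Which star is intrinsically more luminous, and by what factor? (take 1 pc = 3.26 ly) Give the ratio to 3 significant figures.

Star A is more luminous, by a factor of 116.

Star A: d = 1/p = 1/0.0530″ = 18.87 pc
Star A: M = m − 5 log₁₀ d + 5 = 2.45 − 5·1.2757 + 5 = 1.071
Star B: d = 2240 ly / 3.26 = 687.1 pc
Star B: M = m − 5 log₁₀ d + 5 = 15.42 − 5·2.8370 + 5 = 6.235
ΔM = M_A − M_B = 1.071 − (6.235) = -5.163; smaller M is more luminous → Star A.
L ratio = 10^(0.4 |ΔM|) = 10^2.065 = 116.2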